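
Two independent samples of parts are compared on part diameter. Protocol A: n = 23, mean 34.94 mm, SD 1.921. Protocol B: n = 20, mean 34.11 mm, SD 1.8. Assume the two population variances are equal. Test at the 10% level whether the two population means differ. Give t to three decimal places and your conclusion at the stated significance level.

t = 1.455; fail to reject H0

Let group 1 = protocol A, group 2 = protocol B. H0: μ_1 = μ_2; H1: μ_1 ≠ μ_2 (two-sample pooled-variance t-test, two-sided).
s_p² = [(23−1)·1.921² + (20−1)·1.8²]/(23+20−2) = 3.48159
t = (34.94 − 34.11)/√[3.48159·(1/23 + 1/20)] = 1.455
df = n₁ + n₂ − 2 = 41
Two-sided p-value ≈ 0.1533
Since p ≈ 0.1533 > α = 0.1, fail to reject H0; the evidence is not statistically significant.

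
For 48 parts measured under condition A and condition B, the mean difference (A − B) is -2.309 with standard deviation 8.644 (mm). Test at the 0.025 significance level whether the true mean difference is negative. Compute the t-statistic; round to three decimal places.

H0: μ_d = 0; H1: μ_d < 0 (paired t-test on the differences, left-tailed).
t = d̄/(s_d/√n) = -2.309/(8.644/√48) = -1.851
df = n − 1 = 47
p-value = P(T ≤ -1.851) ≈ 0.0353
Since p ≈ 0.0353 > α = 0.025, fail to reject H0; the data do not provide sufficient evidence against H0.

-1.851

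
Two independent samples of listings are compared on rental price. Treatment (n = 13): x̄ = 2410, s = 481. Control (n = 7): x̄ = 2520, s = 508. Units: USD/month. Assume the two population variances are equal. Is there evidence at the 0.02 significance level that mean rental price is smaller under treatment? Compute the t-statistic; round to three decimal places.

-0.479

Let group 1 = treatment, group 2 = control. H0: μ_1 = μ_2; H1: μ_1 < μ_2 (two-sample pooled-variance t-test, left-tailed).
s_p² = [(13−1)·481² + (7−1)·508²]/(13+7−2) = 240262
t = (2410 − 2520)/√[240262·(1/13 + 1/7)] = -0.479
df = n₁ + n₂ − 2 = 18
p-value = P(T ≤ -0.479) ≈ 0.3190
Since p ≈ 0.3190 > α = 0.02, fail to reject H0; the data do not provide sufficient evidence against H0.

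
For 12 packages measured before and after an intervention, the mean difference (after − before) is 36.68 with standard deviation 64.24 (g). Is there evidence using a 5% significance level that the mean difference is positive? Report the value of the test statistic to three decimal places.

H0: μ_d = 0; H1: μ_d > 0 (paired t-test on the differences, right-tailed).
t = d̄/(s_d/√n) = 36.68/(64.24/√12) = 1.978
df = n − 1 = 11
p-value = P(T ≥ 1.978) ≈ 0.0368
Since p ≈ 0.0368 < α = 0.05, reject H0; the evidence is statistically significant.

1.978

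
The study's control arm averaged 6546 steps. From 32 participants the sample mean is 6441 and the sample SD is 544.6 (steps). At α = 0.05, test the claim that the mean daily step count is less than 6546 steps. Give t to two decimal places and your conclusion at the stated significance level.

t = -1.09; fail to reject H0

H0: μ = 6546; H1: μ < 6546 (one-sample t-test, left-tailed).
t = (x̄ − μ₀)/(s/√n) = (6441 − 6546)/(544.6/√32) = -1.09
df = n − 1 = 31
p-value = P(T ≤ -1.09) ≈ 0.142
Since p ≈ 0.142 > α = 0.05, fail to reject H0; the evidence is not statistically significant.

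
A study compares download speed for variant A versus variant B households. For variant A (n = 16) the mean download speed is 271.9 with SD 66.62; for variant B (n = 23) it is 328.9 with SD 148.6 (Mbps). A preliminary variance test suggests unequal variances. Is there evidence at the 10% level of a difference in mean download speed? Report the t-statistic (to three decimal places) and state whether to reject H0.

t = -1.620; fail to reject H0

Let group 1 = variant A, group 2 = variant B. H0: μ_1 = μ_2; H1: μ_1 ≠ μ_2 (Welch's two-sample t-test, two-sided).
t = (x̄_1 − x̄_2)/√(s_1²/n_1 + s_2²/n_2) = (271.9 − 328.9)/√(66.62²/16 + 148.6²/23) = -1.620
Welch–Satterthwaite df ≈ 32.56
Two-sided p-value ≈ 0.115
Since p ≈ 0.115 > α = 0.1, fail to reject H0; the evidence is not statistically significant.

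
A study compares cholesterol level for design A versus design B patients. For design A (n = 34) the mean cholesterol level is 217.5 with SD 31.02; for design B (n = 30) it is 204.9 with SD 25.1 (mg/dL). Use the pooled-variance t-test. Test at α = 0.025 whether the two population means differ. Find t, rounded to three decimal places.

1.771

Let group 1 = design A, group 2 = design B. H0: μ_1 = μ_2; H1: μ_1 ≠ μ_2 (two-sample pooled-variance t-test, two-sided).
s_p² = [(34−1)·31.02² + (30−1)·25.1²]/(34+30−2) = 806.842
t = (217.5 − 204.9)/√[806.842·(1/34 + 1/30)] = 1.771
df = n₁ + n₂ − 2 = 62
Two-sided p-value ≈ 0.0815
Since p ≈ 0.0815 > α = 0.025, fail to reject H0; the evidence is not statistically significant.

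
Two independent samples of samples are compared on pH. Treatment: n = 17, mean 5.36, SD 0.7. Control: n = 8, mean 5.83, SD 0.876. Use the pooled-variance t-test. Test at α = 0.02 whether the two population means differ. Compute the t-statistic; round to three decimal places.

-1.446

Let group 1 = treatment, group 2 = control. H0: μ_1 = μ_2; H1: μ_1 ≠ μ_2 (two-sample pooled-variance t-test, two-sided).
s_p² = [(17−1)·0.7² + (8−1)·0.876²]/(17+8−2) = 0.574419
t = (5.36 − 5.83)/√[0.574419·(1/17 + 1/8)] = -1.446
df = n₁ + n₂ − 2 = 23
Two-sided p-value ≈ 0.1616
Since p ≈ 0.1616 > α = 0.02, fail to reject H0; the evidence is not statistically significant.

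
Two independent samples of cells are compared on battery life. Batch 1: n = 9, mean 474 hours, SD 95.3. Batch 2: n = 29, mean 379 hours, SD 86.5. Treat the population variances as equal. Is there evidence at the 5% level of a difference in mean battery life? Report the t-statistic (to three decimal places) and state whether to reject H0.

Let group 1 = batch 1, group 2 = batch 2. H0: μ_1 = μ_2; H1: μ_1 ≠ μ_2 (two-sample pooled-variance t-test, two-sided).
s_p² = [(9−1)·95.3² + (29−1)·86.5²]/(9+29−2) = 7837.77
t = (474 − 379)/√[7837.77·(1/9 + 1/29)] = 2.812
df = n₁ + n₂ − 2 = 36
Two-sided p-value ≈ 0.008
Since p ≈ 0.008 < α = 0.05, reject H0; the data support H1.

t = 2.812; reject H0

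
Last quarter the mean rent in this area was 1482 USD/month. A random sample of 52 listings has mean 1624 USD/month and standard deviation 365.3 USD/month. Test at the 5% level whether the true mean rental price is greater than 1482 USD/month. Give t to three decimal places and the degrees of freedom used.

H0: μ = 1482; H1: μ > 1482 (one-sample t-test, right-tailed).
t = (x̄ − μ₀)/(s/√n) = (1624 − 1482)/(365.3/√52) = 2.803
df = n − 1 = 51
p-value = P(T ≥ 2.803) ≈ 0.0036
Since p ≈ 0.0036 < α = 0.05, reject H0; the data support H1.

t = 2.803, df = 51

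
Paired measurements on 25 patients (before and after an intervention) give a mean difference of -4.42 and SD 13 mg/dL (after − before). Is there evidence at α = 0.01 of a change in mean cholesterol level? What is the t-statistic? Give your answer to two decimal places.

-1.70

H0: μ_d = 0; H1: μ_d ≠ 0 (paired t-test on the differences, two-sided).
t = d̄/(s_d/√n) = -4.42/(13/√25) = -1.70
df = n − 1 = 24
Two-sided p-value ≈ 0.1021
Since p ≈ 0.1021 > α = 0.01, fail to reject H0; the evidence is not statistically significant.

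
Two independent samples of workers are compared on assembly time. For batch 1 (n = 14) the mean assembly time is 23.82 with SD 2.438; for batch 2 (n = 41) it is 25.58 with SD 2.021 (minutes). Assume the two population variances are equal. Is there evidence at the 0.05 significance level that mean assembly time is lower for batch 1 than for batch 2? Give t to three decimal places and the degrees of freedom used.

Let group 1 = batch 1, group 2 = batch 2. H0: μ_1 = μ_2; H1: μ_1 < μ_2 (two-sample pooled-variance t-test, left-tailed).
s_p² = [(14−1)·2.438² + (41−1)·2.021²]/(14+41−2) = 4.54052
t = (23.82 − 25.58)/√[4.54052·(1/14 + 1/41)] = -2.668
df = n₁ + n₂ − 2 = 53
p-value = P(T ≤ -2.668) ≈ 0.0050
Since p ≈ 0.0050 < α = 0.05, reject H0; the evidence is statistically significant.

t = -2.668, df = 53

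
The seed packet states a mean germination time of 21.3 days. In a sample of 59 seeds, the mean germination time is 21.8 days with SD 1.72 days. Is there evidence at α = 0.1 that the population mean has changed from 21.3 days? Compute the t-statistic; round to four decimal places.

H0: μ = 21.3; H1: μ ≠ 21.3 (one-sample t-test, two-sided).
t = (x̄ − μ₀)/(s/√n) = (21.8 − 21.3)/(1.72/√59) = 2.2329
df = n − 1 = 58
Two-sided p-value ≈ 0.029
Since p ≈ 0.029 < α = 0.1, reject H0; the data support H1.

2.2329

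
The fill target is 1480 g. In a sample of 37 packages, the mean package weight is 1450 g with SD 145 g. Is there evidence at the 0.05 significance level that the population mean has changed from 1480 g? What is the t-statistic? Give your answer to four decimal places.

-1.2585

H0: μ = 1480; H1: μ ≠ 1480 (one-sample t-test, two-sided).
t = (x̄ − μ₀)/(s/√n) = (1450 − 1480)/(145/√37) = -1.2585
df = n − 1 = 36
Two-sided p-value ≈ 0.216
Since p ≈ 0.216 > α = 0.05, fail to reject H0; the evidence is not statistically significant.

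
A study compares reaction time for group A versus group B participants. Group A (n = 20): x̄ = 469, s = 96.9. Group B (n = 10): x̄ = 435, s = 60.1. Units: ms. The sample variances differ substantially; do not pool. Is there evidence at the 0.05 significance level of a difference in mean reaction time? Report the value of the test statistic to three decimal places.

1.180

Let group 1 = group A, group 2 = group B. H0: μ_1 = μ_2; H1: μ_1 ≠ μ_2 (Welch's two-sample t-test, two-sided).
t = (x̄_1 − x̄_2)/√(s_1²/n_1 + s_2²/n_2) = (469 − 435)/√(96.9²/20 + 60.1²/10) = 1.180
Welch–Satterthwaite df ≈ 26.44
Two-sided p-value ≈ 0.249
Since p ≈ 0.249 > α = 0.05, fail to reject H0; the evidence is not statistically significant.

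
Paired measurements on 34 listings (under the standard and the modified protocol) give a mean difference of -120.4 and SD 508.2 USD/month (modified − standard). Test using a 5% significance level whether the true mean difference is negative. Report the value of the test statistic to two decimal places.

-1.38

H0: μ_d = 0; H1: μ_d < 0 (paired t-test on the differences, left-tailed).
t = d̄/(s_d/√n) = -120.4/(508.2/√34) = -1.38
df = n − 1 = 33
p-value = P(T ≤ -1.38) ≈ 0.088
Since p ≈ 0.088 > α = 0.05, fail to reject H0; the evidence is not statistically significant.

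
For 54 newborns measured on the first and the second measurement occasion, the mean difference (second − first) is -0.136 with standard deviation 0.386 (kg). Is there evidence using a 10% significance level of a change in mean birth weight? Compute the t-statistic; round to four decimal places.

H0: μ_d = 0; H1: μ_d ≠ 0 (paired t-test on the differences, two-sided).
t = d̄/(s_d/√n) = -0.136/(0.386/√54) = -2.5891
df = n − 1 = 53
Two-sided p-value ≈ 0.012
Since p ≈ 0.012 < α = 0.1, reject H0; the data support H1.

-2.5891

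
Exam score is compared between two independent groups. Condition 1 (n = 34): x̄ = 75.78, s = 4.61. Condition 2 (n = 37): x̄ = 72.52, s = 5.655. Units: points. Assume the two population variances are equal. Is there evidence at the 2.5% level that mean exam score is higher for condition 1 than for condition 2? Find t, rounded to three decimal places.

2.648

Let group 1 = condition 1, group 2 = condition 2. H0: μ_1 = μ_2; H1: μ_1 > μ_2 (two-sample pooled-variance t-test, right-tailed).
s_p² = [(34−1)·4.61² + (37−1)·5.655²]/(34+37−2) = 26.8488
t = (75.78 − 72.52)/√[26.8488·(1/34 + 1/37)] = 2.648
df = n₁ + n₂ − 2 = 69
p-value = P(T ≥ 2.648) ≈ 0.005
Since p ≈ 0.005 < α = 0.025, reject H0; the evidence is statistically significant.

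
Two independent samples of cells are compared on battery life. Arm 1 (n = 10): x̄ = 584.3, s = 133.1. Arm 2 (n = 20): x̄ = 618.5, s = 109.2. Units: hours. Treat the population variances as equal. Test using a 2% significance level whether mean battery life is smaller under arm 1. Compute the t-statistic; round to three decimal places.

-0.752

Let group 1 = arm 1, group 2 = arm 2. H0: μ_1 = μ_2; H1: μ_1 < μ_2 (two-sample pooled-variance t-test, left-tailed).
s_p² = [(10−1)·133.1² + (20−1)·109.2²]/(10+20−2) = 13786
t = (584.3 − 618.5)/√[13786·(1/10 + 1/20)] = -0.752
df = n₁ + n₂ − 2 = 28
p-value = P(T ≤ -0.752) ≈ 0.2291
Since p ≈ 0.2291 > α = 0.02, fail to reject H0; the evidence is not statistically significant.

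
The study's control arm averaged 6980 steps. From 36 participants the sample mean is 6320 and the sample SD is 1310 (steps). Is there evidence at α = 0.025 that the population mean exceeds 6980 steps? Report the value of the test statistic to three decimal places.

-3.023

H0: μ = 6980; H1: μ > 6980 (one-sample t-test, right-tailed).
t = (x̄ − μ₀)/(s/√n) = (6320 − 6980)/(1310/√36) = -3.023
df = n − 1 = 35
p-value = P(T ≥ -3.023) ≈ 0.998
Since p ≈ 0.998 > α = 0.025, fail to reject H0; the data do not provide sufficient evidence against H0.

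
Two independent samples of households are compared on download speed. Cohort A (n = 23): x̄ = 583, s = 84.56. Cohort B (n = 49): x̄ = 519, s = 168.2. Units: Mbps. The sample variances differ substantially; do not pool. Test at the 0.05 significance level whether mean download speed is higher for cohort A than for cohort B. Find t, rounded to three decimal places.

Let group 1 = cohort A, group 2 = cohort B. H0: μ_1 = μ_2; H1: μ_1 > μ_2 (Welch's two-sample t-test, right-tailed).
t = (x̄_1 − x̄_2)/√(s_1²/n_1 + s_2²/n_2) = (583 − 519)/√(84.56²/23 + 168.2²/49) = 2.147
Welch–Satterthwaite df ≈ 69.59
p-value = P(T ≥ 2.147) ≈ 0.0176
Since p ≈ 0.0176 < α = 0.05, reject H0; the data support H1.

2.147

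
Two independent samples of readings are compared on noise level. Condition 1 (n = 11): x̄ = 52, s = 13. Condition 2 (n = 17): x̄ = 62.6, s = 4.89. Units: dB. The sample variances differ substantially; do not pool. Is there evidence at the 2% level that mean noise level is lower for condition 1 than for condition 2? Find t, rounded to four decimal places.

Let group 1 = condition 1, group 2 = condition 2. H0: μ_1 = μ_2; H1: μ_1 < μ_2 (Welch's two-sample t-test, left-tailed).
t = (x̄_1 − x̄_2)/√(s_1²/n_1 + s_2²/n_2) = (52 − 62.6)/√(13²/11 + 4.89²/17) = -2.5884
Welch–Satterthwaite df ≈ 11.85
p-value = P(T ≤ -2.5884) ≈ 0.0120
Since p ≈ 0.0120 < α = 0.02, reject H0; the data support H1.

-2.5884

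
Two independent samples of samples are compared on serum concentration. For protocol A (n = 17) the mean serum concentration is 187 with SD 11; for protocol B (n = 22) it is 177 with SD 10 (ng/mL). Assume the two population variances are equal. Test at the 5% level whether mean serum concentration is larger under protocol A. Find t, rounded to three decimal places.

2.965

Let group 1 = protocol A, group 2 = protocol B. H0: μ_1 = μ_2; H1: μ_1 > μ_2 (two-sample pooled-variance t-test, right-tailed).
s_p² = [(17−1)·11² + (22−1)·10²]/(17+22−2) = 109.081
t = (187 − 177)/√[109.081·(1/17 + 1/22)] = 2.965
df = n₁ + n₂ − 2 = 37
p-value = P(T ≥ 2.965) ≈ 0.003
Since p ≈ 0.003 < α = 0.05, reject H0; the data support H1.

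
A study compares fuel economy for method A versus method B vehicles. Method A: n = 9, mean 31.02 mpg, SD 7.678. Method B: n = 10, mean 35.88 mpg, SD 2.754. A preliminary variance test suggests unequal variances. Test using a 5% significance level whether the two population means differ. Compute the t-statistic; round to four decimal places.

Let group 1 = method A, group 2 = method B. H0: μ_1 = μ_2; H1: μ_1 ≠ μ_2 (Welch's two-sample t-test, two-sided).
t = (x̄_1 − x̄_2)/√(s_1²/n_1 + s_2²/n_2) = (31.02 − 35.88)/√(7.678²/9 + 2.754²/10) = -1.7977
Welch–Satterthwaite df ≈ 9.84
Two-sided p-value ≈ 0.1029
Since p ≈ 0.1029 > α = 0.05, fail to reject H0; the evidence is not statistically significant.

-1.7977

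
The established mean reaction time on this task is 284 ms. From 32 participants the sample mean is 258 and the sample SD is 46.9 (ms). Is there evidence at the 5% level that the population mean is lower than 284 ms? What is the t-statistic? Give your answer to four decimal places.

-3.1360

H0: μ = 284; H1: μ < 284 (one-sample t-test, left-tailed).
t = (x̄ − μ₀)/(s/√n) = (258 − 284)/(46.9/√32) = -3.1360
df = n − 1 = 31
p-value = P(T ≤ -3.1360) ≈ 0.002
Since p ≈ 0.002 < α = 0.05, reject H0; the data support H1.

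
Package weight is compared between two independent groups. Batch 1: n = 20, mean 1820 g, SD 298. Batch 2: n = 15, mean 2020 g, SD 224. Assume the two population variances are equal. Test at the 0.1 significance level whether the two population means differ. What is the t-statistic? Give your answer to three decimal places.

Let group 1 = batch 1, group 2 = batch 2. H0: μ_1 = μ_2; H1: μ_1 ≠ μ_2 (two-sample pooled-variance t-test, two-sided).
s_p² = [(20−1)·298² + (15−1)·224²]/(20+15−2) = 72416.4
t = (1820 − 2020)/√[72416.4·(1/20 + 1/15)] = -2.176
df = n₁ + n₂ − 2 = 33
Two-sided p-value ≈ 0.0368
Since p ≈ 0.0368 < α = 0.1, reject H0; the data support H1.

-2.176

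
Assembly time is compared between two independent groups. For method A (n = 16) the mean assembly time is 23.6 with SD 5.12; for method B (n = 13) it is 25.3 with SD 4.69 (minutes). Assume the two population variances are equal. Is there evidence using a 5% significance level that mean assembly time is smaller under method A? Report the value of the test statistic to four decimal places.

-0.9228

Let group 1 = method A, group 2 = method B. H0: μ_1 = μ_2; H1: μ_1 < μ_2 (two-sample pooled-variance t-test, left-tailed).
s_p² = [(16−1)·5.12² + (13−1)·4.69²]/(16+13−2) = 24.3396
t = (23.6 − 25.3)/√[24.3396·(1/16 + 1/13)] = -0.9228
df = n₁ + n₂ − 2 = 27
p-value = P(T ≤ -0.9228) ≈ 0.1821
Since p ≈ 0.1821 > α = 0.05, fail to reject H0; the evidence is not statistically significant.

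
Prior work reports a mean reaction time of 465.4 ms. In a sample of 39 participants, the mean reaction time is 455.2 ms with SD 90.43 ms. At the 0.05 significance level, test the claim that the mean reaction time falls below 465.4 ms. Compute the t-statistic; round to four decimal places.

-0.7044

H0: μ = 465.4; H1: μ < 465.4 (one-sample t-test, left-tailed).
t = (x̄ − μ₀)/(s/√n) = (455.2 − 465.4)/(90.43/√39) = -0.7044
df = n − 1 = 38
p-value = P(T ≤ -0.7044) ≈ 0.243
Since p ≈ 0.243 > α = 0.05, fail to reject H0; the data do not provide sufficient evidence against H0.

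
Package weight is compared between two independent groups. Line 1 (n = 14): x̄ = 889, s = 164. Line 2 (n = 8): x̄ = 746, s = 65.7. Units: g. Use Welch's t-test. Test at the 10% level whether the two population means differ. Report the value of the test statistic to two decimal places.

Let group 1 = line 1, group 2 = line 2. H0: μ_1 = μ_2; H1: μ_1 ≠ μ_2 (Welch's two-sample t-test, two-sided).
t = (x̄_1 − x̄_2)/√(s_1²/n_1 + s_2²/n_2) = (889 − 746)/√(164²/14 + 65.7²/8) = 2.88
Welch–Satterthwaite df ≈ 18.60
Two-sided p-value ≈ 0.010
Since p ≈ 0.010 < α = 0.1, reject H0; the evidence is statistically significant.

2.88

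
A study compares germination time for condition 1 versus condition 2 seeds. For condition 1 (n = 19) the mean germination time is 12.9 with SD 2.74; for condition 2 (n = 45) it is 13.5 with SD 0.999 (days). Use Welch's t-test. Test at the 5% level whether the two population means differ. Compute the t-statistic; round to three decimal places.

Let group 1 = condition 1, group 2 = condition 2. H0: μ_1 = μ_2; H1: μ_1 ≠ μ_2 (Welch's two-sample t-test, two-sided).
t = (x̄_1 − x̄_2)/√(s_1²/n_1 + s_2²/n_2) = (12.9 − 13.5)/√(2.74²/19 + 0.999²/45) = -0.929
Welch–Satterthwaite df ≈ 20.05
Two-sided p-value ≈ 0.364
Since p ≈ 0.364 > α = 0.05, fail to reject H0; the evidence is not statistically significant.

-0.929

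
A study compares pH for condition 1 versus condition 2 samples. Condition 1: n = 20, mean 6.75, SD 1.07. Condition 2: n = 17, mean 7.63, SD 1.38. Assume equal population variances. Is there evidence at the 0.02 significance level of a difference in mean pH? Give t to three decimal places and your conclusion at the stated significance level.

Let group 1 = condition 1, group 2 = condition 2. H0: μ_1 = μ_2; H1: μ_1 ≠ μ_2 (two-sample pooled-variance t-test, two-sided).
s_p² = [(20−1)·1.07² + (17−1)·1.38²]/(20+17−2) = 1.4921
t = (6.75 − 7.63)/√[1.4921·(1/20 + 1/17)] = -2.184
df = n₁ + n₂ − 2 = 35
Two-sided p-value ≈ 0.036
Since p ≈ 0.036 > α = 0.02, fail to reject H0; the evidence is not statistically significant.

t = -2.184; fail to reject H0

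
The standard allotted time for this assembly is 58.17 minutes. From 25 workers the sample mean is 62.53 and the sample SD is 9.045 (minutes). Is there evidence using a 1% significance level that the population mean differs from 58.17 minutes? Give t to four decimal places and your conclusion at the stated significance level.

t = 2.4102; fail to reject H0

H0: μ = 58.17; H1: μ ≠ 58.17 (one-sample t-test, two-sided).
t = (x̄ − μ₀)/(s/√n) = (62.53 − 58.17)/(9.045/√25) = 2.4102
df = n − 1 = 24
Two-sided p-value ≈ 0.0240
Since p ≈ 0.0240 > α = 0.01, fail to reject H0; the evidence is not statistically significant.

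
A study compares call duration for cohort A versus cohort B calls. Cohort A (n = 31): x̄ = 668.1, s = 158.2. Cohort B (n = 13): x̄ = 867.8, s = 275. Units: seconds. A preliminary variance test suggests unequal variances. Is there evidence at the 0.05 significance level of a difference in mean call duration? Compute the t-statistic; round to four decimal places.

Let group 1 = cohort A, group 2 = cohort B. H0: μ_1 = μ_2; H1: μ_1 ≠ μ_2 (Welch's two-sample t-test, two-sided).
t = (x̄_1 − x̄_2)/√(s_1²/n_1 + s_2²/n_2) = (668.1 − 867.8)/√(158.2²/31 + 275²/13) = -2.4536
Welch–Satterthwaite df ≈ 15.44
Two-sided p-value ≈ 0.0265
Since p ≈ 0.0265 < α = 0.05, reject H0; the evidence is statistically significant.

-2.4536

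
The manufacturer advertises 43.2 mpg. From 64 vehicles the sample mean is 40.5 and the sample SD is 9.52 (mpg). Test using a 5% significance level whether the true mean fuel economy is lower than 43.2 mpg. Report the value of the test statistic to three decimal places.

H0: μ = 43.2; H1: μ < 43.2 (one-sample t-test, left-tailed).
t = (x̄ − μ₀)/(s/√n) = (40.5 − 43.2)/(9.52/√64) = -2.269
df = n − 1 = 63
p-value = P(T ≤ -2.269) ≈ 0.0134
Since p ≈ 0.0134 < α = 0.05, reject H0; the evidence is statistically significant.

-2.269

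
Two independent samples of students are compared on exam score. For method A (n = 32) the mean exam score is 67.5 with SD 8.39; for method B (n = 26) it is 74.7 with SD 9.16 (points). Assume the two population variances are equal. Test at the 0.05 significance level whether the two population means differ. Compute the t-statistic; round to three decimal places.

Let group 1 = method A, group 2 = method B. H0: μ_1 = μ_2; H1: μ_1 ≠ μ_2 (two-sample pooled-variance t-test, two-sided).
s_p² = [(32−1)·8.39² + (26−1)·9.16²]/(32+26−2) = 76.4249
t = (67.5 − 74.7)/√[76.4249·(1/32 + 1/26)] = -3.119
df = n₁ + n₂ − 2 = 56
Two-sided p-value ≈ 0.0029
Since p ≈ 0.0029 < α = 0.05, reject H0; the data support H1.

-3.119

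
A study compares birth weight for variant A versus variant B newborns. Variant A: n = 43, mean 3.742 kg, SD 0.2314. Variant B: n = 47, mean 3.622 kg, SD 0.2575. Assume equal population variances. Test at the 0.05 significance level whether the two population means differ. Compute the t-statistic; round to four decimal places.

Let group 1 = variant A, group 2 = variant B. H0: μ_1 = μ_2; H1: μ_1 ≠ μ_2 (two-sample pooled-variance t-test, two-sided).
s_p² = [(43−1)·0.2314² + (47−1)·0.2575²]/(43+47−2) = 0.0602161
t = (3.742 − 3.622)/√[0.0602161·(1/43 + 1/47)] = 2.3173
df = n₁ + n₂ − 2 = 88
Two-sided p-value ≈ 0.023
Since p ≈ 0.023 < α = 0.05, reject H0; the data support H1.

2.3173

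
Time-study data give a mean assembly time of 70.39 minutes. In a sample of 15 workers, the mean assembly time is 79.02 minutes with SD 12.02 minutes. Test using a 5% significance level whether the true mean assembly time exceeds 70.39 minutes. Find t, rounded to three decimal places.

2.781

H0: μ = 70.39; H1: μ > 70.39 (one-sample t-test, right-tailed).
t = (x̄ − μ₀)/(s/√n) = (79.02 − 70.39)/(12.02/√15) = 2.781
df = n − 1 = 14
p-value = P(T ≥ 2.781) ≈ 0.007
Since p ≈ 0.007 < α = 0.05, reject H0; the evidence is statistically significant.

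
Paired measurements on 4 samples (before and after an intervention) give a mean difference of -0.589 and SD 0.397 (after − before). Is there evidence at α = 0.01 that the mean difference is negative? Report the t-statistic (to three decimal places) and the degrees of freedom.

t = -2.967, df = 3

H0: μ_d = 0; H1: μ_d < 0 (paired t-test on the differences, left-tailed).
t = d̄/(s_d/√n) = -0.589/(0.397/√4) = -2.967
df = n − 1 = 3
p-value = P(T ≤ -2.967) ≈ 0.0296
Since p ≈ 0.0296 > α = 0.01, fail to reject H0; the evidence is not statistically significant.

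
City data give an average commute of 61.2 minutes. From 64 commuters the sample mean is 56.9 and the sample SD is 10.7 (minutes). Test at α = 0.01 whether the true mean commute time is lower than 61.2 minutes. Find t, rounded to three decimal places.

-3.215

H0: μ = 61.2; H1: μ < 61.2 (one-sample t-test, left-tailed).
t = (x̄ − μ₀)/(s/√n) = (56.9 − 61.2)/(10.7/√64) = -3.215
df = n − 1 = 63
p-value = P(T ≤ -3.215) ≈ 0.0010
Since p ≈ 0.0010 < α = 0.01, reject H0; the evidence is statistically significant.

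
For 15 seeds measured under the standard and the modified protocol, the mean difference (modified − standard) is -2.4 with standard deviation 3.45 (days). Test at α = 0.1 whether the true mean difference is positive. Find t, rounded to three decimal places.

-2.694

H0: μ_d = 0; H1: μ_d > 0 (paired t-test on the differences, right-tailed).
t = d̄/(s_d/√n) = -2.4/(3.45/√15) = -2.694
df = n − 1 = 14
p-value = P(T ≥ -2.694) ≈ 0.9913
Since p ≈ 0.9913 > α = 0.1, fail to reject H0; the data do not provide sufficient evidence against H0.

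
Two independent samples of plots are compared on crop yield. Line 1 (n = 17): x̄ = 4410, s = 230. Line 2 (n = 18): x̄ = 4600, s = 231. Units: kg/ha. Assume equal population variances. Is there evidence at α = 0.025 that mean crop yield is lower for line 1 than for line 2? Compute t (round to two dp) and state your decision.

Let group 1 = line 1, group 2 = line 2. H0: μ_1 = μ_2; H1: μ_1 < μ_2 (two-sample pooled-variance t-test, left-tailed).
s_p² = [(17−1)·230² + (18−1)·231²]/(17+18−2) = 53137.5
t = (4410 − 4600)/√[53137.5·(1/17 + 1/18)] = -2.44
df = n₁ + n₂ − 2 = 33
p-value = P(T ≤ -2.44) ≈ 0.010
Since p ≈ 0.010 < α = 0.025, reject H0; the data support H1.

t = -2.44; reject H0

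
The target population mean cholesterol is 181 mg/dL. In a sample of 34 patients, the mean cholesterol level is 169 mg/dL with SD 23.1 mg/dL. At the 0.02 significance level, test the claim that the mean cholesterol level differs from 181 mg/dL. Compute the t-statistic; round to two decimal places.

H0: μ = 181; H1: μ ≠ 181 (one-sample t-test, two-sided).
t = (x̄ − μ₀)/(s/√n) = (169 − 181)/(23.1/√34) = -3.03
df = n − 1 = 33
Two-sided p-value ≈ 0.0047
Since p ≈ 0.0047 < α = 0.02, reject H0; the data support H1.

-3.03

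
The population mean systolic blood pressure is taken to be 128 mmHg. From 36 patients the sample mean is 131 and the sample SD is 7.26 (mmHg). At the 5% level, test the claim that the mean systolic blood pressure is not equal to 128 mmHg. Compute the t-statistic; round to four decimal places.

H0: μ = 128; H1: μ ≠ 128 (one-sample t-test, two-sided).
t = (x̄ − μ₀)/(s/√n) = (131 − 128)/(7.26/√36) = 2.4793
df = n − 1 = 35
Two-sided p-value ≈ 0.0181
Since p ≈ 0.0181 < α = 0.05, reject H0; the evidence is statistically significant.

2.4793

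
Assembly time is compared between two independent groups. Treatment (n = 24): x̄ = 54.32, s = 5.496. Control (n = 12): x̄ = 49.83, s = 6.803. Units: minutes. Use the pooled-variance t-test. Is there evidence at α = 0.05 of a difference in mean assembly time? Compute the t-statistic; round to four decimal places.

2.1343

Let group 1 = treatment, group 2 = control. H0: μ_1 = μ_2; H1: μ_1 ≠ μ_2 (two-sample pooled-variance t-test, two-sided).
s_p² = [(24−1)·5.496² + (12−1)·6.803²]/(24+12−2) = 35.4067
t = (54.32 − 49.83)/√[35.4067·(1/24 + 1/12)] = 2.1343
df = n₁ + n₂ − 2 = 34
Two-sided p-value ≈ 0.0401
Since p ≈ 0.0401 < α = 0.05, reject H0; the evidence is statistically significant.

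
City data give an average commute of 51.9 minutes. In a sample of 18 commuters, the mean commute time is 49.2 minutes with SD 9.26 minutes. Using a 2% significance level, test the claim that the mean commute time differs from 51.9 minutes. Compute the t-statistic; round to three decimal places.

-1.237

H0: μ = 51.9; H1: μ ≠ 51.9 (one-sample t-test, two-sided).
t = (x̄ − μ₀)/(s/√n) = (49.2 − 51.9)/(9.26/√18) = -1.237
df = n − 1 = 17
Two-sided p-value ≈ 0.233
Since p ≈ 0.233 > α = 0.02, fail to reject H0; the data do not provide sufficient evidence against H0.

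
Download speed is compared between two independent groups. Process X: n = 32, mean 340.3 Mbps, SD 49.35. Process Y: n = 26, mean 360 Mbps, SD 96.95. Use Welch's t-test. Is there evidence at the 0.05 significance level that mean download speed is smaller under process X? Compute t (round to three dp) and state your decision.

t = -0.942; fail to reject H0

Let group 1 = process X, group 2 = process Y. H0: μ_1 = μ_2; H1: μ_1 < μ_2 (Welch's two-sample t-test, left-tailed).
t = (x̄_1 − x̄_2)/√(s_1²/n_1 + s_2²/n_2) = (340.3 − 360)/√(49.35²/32 + 96.95²/26) = -0.942
Welch–Satterthwaite df ≈ 35.37
p-value = P(T ≤ -0.942) ≈ 0.1764
Since p ≈ 0.1764 > α = 0.05, fail to reject H0; the evidence is not statistically significant.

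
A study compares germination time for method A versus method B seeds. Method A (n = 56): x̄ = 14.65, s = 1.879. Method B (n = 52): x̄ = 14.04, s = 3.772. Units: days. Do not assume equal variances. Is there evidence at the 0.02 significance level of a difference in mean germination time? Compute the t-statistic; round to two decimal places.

Let group 1 = method A, group 2 = method B. H0: μ_1 = μ_2; H1: μ_1 ≠ μ_2 (Welch's two-sample t-test, two-sided).
t = (x̄_1 − x̄_2)/√(s_1²/n_1 + s_2²/n_2) = (14.65 − 14.04)/√(1.879²/56 + 3.772²/52) = 1.05
Welch–Satterthwaite df ≈ 73.59
Two-sided p-value ≈ 0.297
Since p ≈ 0.297 > α = 0.02, fail to reject H0; the data do not provide sufficient evidence against H0.

1.05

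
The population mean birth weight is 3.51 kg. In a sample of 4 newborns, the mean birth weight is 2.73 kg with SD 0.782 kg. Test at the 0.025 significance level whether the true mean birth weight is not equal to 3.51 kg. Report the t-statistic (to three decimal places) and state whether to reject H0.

H0: μ = 3.51; H1: μ ≠ 3.51 (one-sample t-test, two-sided).
t = (x̄ − μ₀)/(s/√n) = (2.73 − 3.51)/(0.782/√4) = -1.995
df = n − 1 = 3
Two-sided p-value ≈ 0.1400
Since p ≈ 0.1400 > α = 0.025, fail to reject H0; the data do not provide sufficient evidence against H0.

t = -1.995; fail to reject H0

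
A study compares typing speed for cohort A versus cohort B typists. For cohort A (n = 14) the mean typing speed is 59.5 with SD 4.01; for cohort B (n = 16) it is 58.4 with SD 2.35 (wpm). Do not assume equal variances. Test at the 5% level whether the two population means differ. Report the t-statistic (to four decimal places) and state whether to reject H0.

t = 0.9000; fail to reject H0

Let group 1 = cohort A, group 2 = cohort B. H0: μ_1 = μ_2; H1: μ_1 ≠ μ_2 (Welch's two-sample t-test, two-sided).
t = (x̄_1 − x̄_2)/√(s_1²/n_1 + s_2²/n_2) = (59.5 − 58.4)/√(4.01²/14 + 2.35²/16) = 0.9000
Welch–Satterthwaite df ≈ 20.39
Two-sided p-value ≈ 0.3786
Since p ≈ 0.3786 > α = 0.05, fail to reject H0; the data do not provide sufficient evidence against H0.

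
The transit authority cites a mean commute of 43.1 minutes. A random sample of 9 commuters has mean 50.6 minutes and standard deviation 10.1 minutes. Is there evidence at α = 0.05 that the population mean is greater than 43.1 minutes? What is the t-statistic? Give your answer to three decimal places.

2.228

H0: μ = 43.1; H1: μ > 43.1 (one-sample t-test, right-tailed).
t = (x̄ − μ₀)/(s/√n) = (50.6 − 43.1)/(10.1/√9) = 2.228
df = n − 1 = 8
p-value = P(T ≥ 2.228) ≈ 0.0282
Since p ≈ 0.0282 < α = 0.05, reject H0; the data support H1.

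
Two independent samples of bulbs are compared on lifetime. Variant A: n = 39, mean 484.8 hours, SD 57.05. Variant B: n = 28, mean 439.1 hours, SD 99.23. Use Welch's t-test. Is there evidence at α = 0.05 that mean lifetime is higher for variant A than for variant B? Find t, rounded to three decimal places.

Let group 1 = variant A, group 2 = variant B. H0: μ_1 = μ_2; H1: μ_1 > μ_2 (Welch's two-sample t-test, right-tailed).
t = (x̄_1 − x̄_2)/√(s_1²/n_1 + s_2²/n_2) = (484.8 − 439.1)/√(57.05²/39 + 99.23²/28) = 2.191
Welch–Satterthwaite df ≈ 39.74
p-value = P(T ≥ 2.191) ≈ 0.0172
Since p ≈ 0.0172 < α = 0.05, reject H0; the evidence is statistically significant.

2.191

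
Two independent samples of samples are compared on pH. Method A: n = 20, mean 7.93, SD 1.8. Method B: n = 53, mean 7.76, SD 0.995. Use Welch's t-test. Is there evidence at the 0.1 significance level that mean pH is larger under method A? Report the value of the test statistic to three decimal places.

0.400

Let group 1 = method A, group 2 = method B. H0: μ_1 = μ_2; H1: μ_1 > μ_2 (Welch's two-sample t-test, right-tailed).
t = (x̄_1 − x̄_2)/√(s_1²/n_1 + s_2²/n_2) = (7.93 − 7.76)/√(1.8²/20 + 0.995²/53) = 0.400
Welch–Satterthwaite df ≈ 23.52
p-value = P(T ≥ 0.400) ≈ 0.3464
Since p ≈ 0.3464 > α = 0.1, fail to reject H0; the evidence is not statistically significant.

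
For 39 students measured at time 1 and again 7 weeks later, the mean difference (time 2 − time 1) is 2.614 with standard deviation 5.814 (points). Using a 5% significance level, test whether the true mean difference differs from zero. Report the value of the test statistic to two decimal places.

H0: μ_d = 0; H1: μ_d ≠ 0 (paired t-test on the differences, two-sided).
t = d̄/(s_d/√n) = 2.614/(5.814/√39) = 2.81
df = n − 1 = 38
Two-sided p-value ≈ 0.0078
Since p ≈ 0.0078 < α = 0.05, reject H0; the data support H1.

2.81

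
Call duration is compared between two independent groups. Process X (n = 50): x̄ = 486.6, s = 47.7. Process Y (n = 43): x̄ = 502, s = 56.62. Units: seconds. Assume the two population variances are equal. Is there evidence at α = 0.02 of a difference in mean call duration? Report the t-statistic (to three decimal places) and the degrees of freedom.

t = -1.424, df = 91

Let group 1 = process X, group 2 = process Y. H0: μ_1 = μ_2; H1: μ_1 ≠ μ_2 (two-sample pooled-variance t-test, two-sided).
s_p² = [(50−1)·47.7² + (43−1)·56.62²]/(50+43−2) = 2704.77
t = (486.6 − 502)/√[2704.77·(1/50 + 1/43)] = -1.424
df = n₁ + n₂ − 2 = 91
Two-sided p-value ≈ 0.1579
Since p ≈ 0.1579 > α = 0.02, fail to reject H0; the evidence is not statistically significant.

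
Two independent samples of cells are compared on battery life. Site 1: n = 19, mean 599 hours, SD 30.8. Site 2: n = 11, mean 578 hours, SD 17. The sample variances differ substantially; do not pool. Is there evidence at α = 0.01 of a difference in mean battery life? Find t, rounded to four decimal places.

2.4057

Let group 1 = site 1, group 2 = site 2. H0: μ_1 = μ_2; H1: μ_1 ≠ μ_2 (Welch's two-sample t-test, two-sided).
t = (x̄_1 − x̄_2)/√(s_1²/n_1 + s_2²/n_2) = (599 − 578)/√(30.8²/19 + 17²/11) = 2.4057
Welch–Satterthwaite df ≈ 27.98
Two-sided p-value ≈ 0.023
Since p ≈ 0.023 > α = 0.01, fail to reject H0; the data do not provide sufficient evidence against H0.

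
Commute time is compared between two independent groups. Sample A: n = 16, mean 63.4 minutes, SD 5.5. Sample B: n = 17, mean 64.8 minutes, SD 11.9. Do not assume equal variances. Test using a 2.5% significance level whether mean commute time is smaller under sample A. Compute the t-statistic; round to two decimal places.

-0.44

Let group 1 = sample A, group 2 = sample B. H0: μ_1 = μ_2; H1: μ_1 < μ_2 (Welch's two-sample t-test, left-tailed).
t = (x̄_1 − x̄_2)/√(s_1²/n_1 + s_2²/n_2) = (63.4 − 64.8)/√(5.5²/16 + 11.9²/17) = -0.44
Welch–Satterthwaite df ≈ 22.83
p-value = P(T ≤ -0.44) ≈ 0.333
Since p ≈ 0.333 > α = 0.025, fail to reject H0; the data do not provide sufficient evidence against H0.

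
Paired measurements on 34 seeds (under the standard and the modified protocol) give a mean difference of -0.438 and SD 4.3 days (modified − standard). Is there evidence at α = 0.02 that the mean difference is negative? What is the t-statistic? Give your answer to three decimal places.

-0.594

H0: μ_d = 0; H1: μ_d < 0 (paired t-test on the differences, left-tailed).
t = d̄/(s_d/√n) = -0.438/(4.3/√34) = -0.594
df = n − 1 = 33
p-value = P(T ≤ -0.594) ≈ 0.278
Since p ≈ 0.278 > α = 0.02, fail to reject H0; the data do not provide sufficient evidence against H0.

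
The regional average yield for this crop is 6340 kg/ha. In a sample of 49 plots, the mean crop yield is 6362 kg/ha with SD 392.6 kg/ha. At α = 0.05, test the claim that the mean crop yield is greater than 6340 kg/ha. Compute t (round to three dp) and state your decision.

t = 0.392; fail to reject H0

H0: μ = 6340; H1: μ > 6340 (one-sample t-test, right-tailed).
t = (x̄ − μ₀)/(s/√n) = (6362 − 6340)/(392.6/√49) = 0.392
df = n − 1 = 48
p-value = P(T ≥ 0.392) ≈ 0.3483
Since p ≈ 0.3483 > α = 0.05, fail to reject H0; the data do not provide sufficient evidence against H0.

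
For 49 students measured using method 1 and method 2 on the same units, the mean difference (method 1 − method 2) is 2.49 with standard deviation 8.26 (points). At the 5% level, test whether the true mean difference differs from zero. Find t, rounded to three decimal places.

2.110

H0: μ_d = 0; H1: μ_d ≠ 0 (paired t-test on the differences, two-sided).
t = d̄/(s_d/√n) = 2.49/(8.26/√49) = 2.110
df = n − 1 = 48
Two-sided p-value ≈ 0.0401
Since p ≈ 0.0401 < α = 0.05, reject H0; the data support H1.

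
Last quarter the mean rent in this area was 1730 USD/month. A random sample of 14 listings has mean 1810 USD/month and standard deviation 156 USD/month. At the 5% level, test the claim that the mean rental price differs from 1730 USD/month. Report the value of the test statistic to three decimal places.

H0: μ = 1730; H1: μ ≠ 1730 (one-sample t-test, two-sided).
t = (x̄ − μ₀)/(s/√n) = (1810 − 1730)/(156/√14) = 1.919
df = n − 1 = 13
Two-sided p-value ≈ 0.0772
Since p ≈ 0.0772 > α = 0.05, fail to reject H0; the evidence is not statistically significant.

1.919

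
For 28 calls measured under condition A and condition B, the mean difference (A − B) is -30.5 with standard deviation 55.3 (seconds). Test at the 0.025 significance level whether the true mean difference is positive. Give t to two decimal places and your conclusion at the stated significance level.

H0: μ_d = 0; H1: μ_d > 0 (paired t-test on the differences, right-tailed).
t = d̄/(s_d/√n) = -30.5/(55.3/√28) = -2.92
df = n − 1 = 27
p-value = P(T ≥ -2.92) ≈ 0.9965
Since p ≈ 0.9965 > α = 0.025, fail to reject H0; the data do not provide sufficient evidence against H0.

t = -2.92; fail to reject H0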